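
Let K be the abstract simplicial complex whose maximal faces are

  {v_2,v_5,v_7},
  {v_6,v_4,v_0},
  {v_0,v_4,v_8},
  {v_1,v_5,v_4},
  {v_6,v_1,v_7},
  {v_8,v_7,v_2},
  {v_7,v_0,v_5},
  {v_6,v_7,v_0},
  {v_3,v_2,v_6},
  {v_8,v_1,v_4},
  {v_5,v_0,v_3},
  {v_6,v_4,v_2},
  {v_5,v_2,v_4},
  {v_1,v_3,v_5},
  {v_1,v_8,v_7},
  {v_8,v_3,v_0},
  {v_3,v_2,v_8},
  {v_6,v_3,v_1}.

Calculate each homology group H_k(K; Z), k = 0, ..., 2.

H_0 ≅ Z,  H_1 ≅ Z^2,  H_2 ≅ Z.

Order the vertices as v_0 < v_1 < v_2 < v_3 < v_4 < v_5 < v_6 < v_7 < v_8. Listing each simplex with vertices in this order, K has dimension 2 with simplices:

  0-simplices (9): [v_0], [v_1], [v_2], [v_3], [v_4], [v_5], [v_6], [v_7], [v_8]
  1-simplices (27): (27 of them)
  2-simplices (18): (18 of them)

Hence C_0 ≅ Z^9, C_1 ≅ Z^27, C_2 ≅ Z^18.

∂_1: C_1 → C_0 maps an edge to its endpoints' difference, ∂[p,q] = q − p.
This gives a 9×27 integer matrix of rank 8; reducing to Smith normal form yields diagonal entries (1,1,1,1,1,1,1,1).

∂_2: C_2 → C_1 sends each 2-simplex [p,q,r] to [q,r] − [p,r] + [p,q]. For instance
  ∂[v_1,v_4,v_5] = [v_4,v_5] − [v_1,v_5] + [v_1,v_4],
  ∂[v_2,v_4,v_5] = [v_4,v_5] − [v_2,v_5] + [v_2,v_4].
The 27×18 boundary matrix has rank 17 and Smith normal form diag(1,1,1,1,1,1,1,1,1,1,1,1,1,1,1,1,1).

From H_k ≅ ker(∂_k) / im(∂_{k+1}) we obtain:

  H_0: rank C_0 − rank ∂_1 = 9 − 8 = 1, and the invariant factors of ∂_1 are all 1, so H_0 = Z.
  H_1: rank ker ∂_1 − rank ∂_2 = (27 − 8) − 17 = 2, and the invariant factors of ∂_2 are all 1, so H_1 = Z^2.
  H_2: rank ker ∂_2 − rank ∂_3 = (18 − 17) − 0 = 1, and there is no ∂_3, so H_2 = Z.

(K is a triangulation of the torus T^2.)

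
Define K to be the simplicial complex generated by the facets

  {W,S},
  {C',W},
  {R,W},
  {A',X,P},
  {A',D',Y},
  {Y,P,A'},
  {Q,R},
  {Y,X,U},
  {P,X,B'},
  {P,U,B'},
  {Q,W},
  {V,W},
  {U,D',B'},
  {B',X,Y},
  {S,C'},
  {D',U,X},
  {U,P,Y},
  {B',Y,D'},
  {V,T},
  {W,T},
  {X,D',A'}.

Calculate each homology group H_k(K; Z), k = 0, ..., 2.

H_0 ≅ Z^2,  H_1 ≅ Z^3 ⊕ Z/2,  H_2 = 0.

Take the total order P < Q < R < S < T < U < V < W < X < Y < A' < B' < C' < D' on the vertex set. Then K (dimension 2) consists of the simplices:

  0-simplices (14): [P], [Q], [R], [S], [T], [U], [V], [W], [X], [Y], [A'], [B'], [C'], [D']
  1-simplices (27): (27 of them)
  2-simplices (12): [P,U,Y], [P,U,B'], [P,X,A'], [P,X,B'], [P,Y,A'], [U,X,Y], [U,X,D'], [U,B',D'], [X,Y,B'], [X,A',D'], [Y,A',D'], [Y,B',D']

giving chain groups C_0 ≅ Z^14, C_1 ≅ Z^27, C_2 ≅ Z^12.

Boundary ∂_1: C_1 → C_0 sends each edge [p,q] (with p < q) to q − p.
The 14×27 boundary matrix has rank 12 and Smith normal form diag(1,1,1,1,1,1,1,1,1,1,1,1).

Boundary ∂_2: C_2 → C_1 maps a triangle to the signed sum of its edges. For instance
  ∂[P,X,A'] = [X,A'] − [P,A'] + [P,X],
  ∂[P,U,B'] = [U,B'] − [P,B'] + [P,U].
The resulting 27×12 matrix has rank 12, and its Smith normal form has invariant factors (1,1,1,1,1,1,1,1,1,1,1,2).

Now H_k = ker ∂_k / im ∂_{k+1}, so:

  H_0: rank C_0 − rank ∂_1 = 14 − 12 = 2, and the invariant factors of ∂_1 are all 1, so H_0 = Z^2.
  H_1: rank ker ∂_1 − rank ∂_2 = (27 − 12) − 12 = 3, and ∂_2 has invariant factor 2 > 1, so H_1 = Z^3 ⊕ Z/2.
  H_2: rank ker ∂_2 − rank ∂_3 = (12 − 12) − 0 = 0, and there is no ∂_3, so H_2 = 0.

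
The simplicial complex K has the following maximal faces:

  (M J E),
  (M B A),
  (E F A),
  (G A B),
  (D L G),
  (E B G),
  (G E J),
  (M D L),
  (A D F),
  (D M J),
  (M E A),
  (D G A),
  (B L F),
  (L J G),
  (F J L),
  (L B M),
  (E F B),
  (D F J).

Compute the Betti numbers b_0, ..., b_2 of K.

b_0 = 1, b_1 = 1, b_2 = 0.

Order the vertices as A < B < D < E < F < G < J < L < M. Listing each simplex with vertices in this order, K has dimension 2 with simplices:

  0-simplices (9): A, B, D, E, F, G, J, L, M
  1-simplices (27): AB, AD, AE, AF, AG, AM, BE, BF, BG, BL, BM, DF, DG, DJ, DL, DM, EF, EG, EJ, EM, FJ, FL, GJ, GL, JL, JM, LM
  2-simplices (18): ABG, ABM, ADF, ADG, AEF, AEM, BEF, BEG, BFL, BLM, DFJ, DGL, DJM, DLM, EGJ, EJM, FJL, GJL

giving chain groups C_0 ≅ Z^9, C_1 ≅ Z^27, C_2 ≅ Z^18.

Boundary ∂_1: C_1 → C_0 is given by ∂[p,q] = [q] − [p].
The 9×27 boundary matrix has rank 8 and Smith normal form diag(1,1,1,1,1,1,1,1).

∂_2: C_2 → C_1 acts by ∂[p,q,r] = [q,r] − [p,r] + [p,q]. For instance
  ∂DJM = JM − DM + DJ,
  ∂ADF = DF − AF + AD.
As a 27×18 matrix over Z this has rank 18, with invariant factors (1,1,1,1,1,1,1,1,1,1,1,1,1,1,1,1,1,2).

Reading off H_k = ker ∂_k / im ∂_{k+1}:

  H_0: rank C_0 − rank ∂_1 = 9 − 8 = 1, and the invariant factors of ∂_1 are all 1, so H_0 = Z.
  H_1: rank ker ∂_1 − rank ∂_2 = (27 − 8) − 18 = 1, and ∂_2 has invariant factor 2 > 1, so H_1 = Z ⊕ Z/2.
  H_2: rank ker ∂_2 − rank ∂_3 = (18 − 18) − 0 = 0, and there is no ∂_3, so H_2 = 0.

As a check, the Euler characteristic is 9 − 27 + 18 = 0, which agrees with 1 − 1 + 0 = 0.
(K is a triangulation of the Klein bottle.)

Hence the Betti numbers are b_0 = 1, b_1 = 1, b_2 = 0.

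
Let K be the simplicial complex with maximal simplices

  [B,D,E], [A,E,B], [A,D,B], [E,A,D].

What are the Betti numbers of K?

b_0 = 1, b_1 = 0, b_2 = 1.

Order the vertices as A < B < D < E. Listing each simplex with vertices in this order, K has dimension 2 with simplices:

  0-simplices (4): A, B, D, E
  1-simplices (6): AB, AD, AE, BD, BE, DE
  2-simplices (4): ABD, ABE, ADE, BDE

so the chain groups are C_0 ≅ Z^4, C_1 ≅ Z^6, C_2 ≅ Z^4.

Boundary ∂_1: C_1 → C_0 sends each edge [p,q] (with p < q) to q − p.
The 4×6 boundary matrix has rank 3 and Smith normal form diag(1,1,1).

Boundary ∂_2: C_2 → C_1 acts by ∂[p,q,r] = [q,r] − [p,r] + [p,q]. For instance
  ∂BDE = DE − BE + BD,
  ∂ABD = BD − AD + AB.
The resulting 6×4 matrix has rank 3, and its Smith normal form has invariant factors (1,1,1).

Now H_k = ker ∂_k / im ∂_{k+1}, so:

  H_0: rank C_0 − rank ∂_1 = 4 − 3 = 1, and the invariant factors of ∂_1 are all 1, so H_0 = Z.
  H_1: rank ker ∂_1 − rank ∂_2 = (6 − 3) − 3 = 0, and the invariant factors of ∂_2 are all 1, so H_1 = 0.
  H_2: rank ker ∂_2 − rank ∂_3 = (4 − 3) − 0 = 1, and there is no ∂_3, so H_2 = Z.

(K is a triangulation of the 2-sphere S^2.)

Hence the Betti numbers are b_0 = 1, b_1 = 0, b_2 = 1.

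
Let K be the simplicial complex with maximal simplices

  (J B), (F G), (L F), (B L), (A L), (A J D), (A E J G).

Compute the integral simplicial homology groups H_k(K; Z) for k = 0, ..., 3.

K has 8 vertices, 13 edges, 5 triangles, 1 3-simplex.
rank ∂_0 = 0, rank ∂_1 = 7 ⇒ b_0 = 8 − 0 − 7 = 1; all invariant factors of ∂_1 are 1 so no torsion. So H_0 = Z.
rank ∂_1 = 7, rank ∂_2 = 4 ⇒ b_1 = 13 − 7 − 4 = 2; all invariant factors of ∂_2 are 1 so no torsion. So H_1 = Z^2.
rank ∂_2 = 4, rank ∂_3 = 1 ⇒ b_2 = 5 − 4 − 1 = 0; all invariant factors of ∂_3 are 1 so no torsion. So H_2 = 0.
rank ∂_3 = 1, rank ∂_4 = 0 ⇒ b_3 = 1 − 1 − 0 = 0. So H_3 = 0.

H_0 ≅ Z,  H_1 ≅ Z^2,  H_2 = 0,  H_3 = 0.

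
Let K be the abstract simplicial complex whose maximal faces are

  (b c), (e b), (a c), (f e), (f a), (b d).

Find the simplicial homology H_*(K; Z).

Fix the vertex order a < b < c < d < e < f and write every simplex with vertices in increasing order. Then dim K = 1 and the simplices of K are:

  0-simplices (6): a, b, c, d, e, f
  1-simplices (6): ac, af, bc, bd, be, ef

giving chain groups C_0 ≅ Z^6, C_1 ≅ Z^6.

Boundary ∂_1: C_1 → C_0 is given by ∂[p,q] = [q] − [p].
This gives a 6×6 integer matrix of rank 5; reducing to Smith normal form yields diagonal entries (1,1,1,1,1).

Computing H_k = (kernel of ∂_k) / (image of ∂_{k+1}):

  H_0: rank C_0 − rank ∂_1 = 6 − 5 = 1, and the invariant factors of ∂_1 are all 1, so H_0 = Z.
  H_1: rank ker ∂_1 − rank ∂_2 = (6 − 5) − 0 = 1, and there is no ∂_2, so H_1 = Z.

As a check, the Euler characteristic is 6 − 6 = 0, which agrees with 1 − 1 = 0.

H_0 = Z,  H_1 = Z.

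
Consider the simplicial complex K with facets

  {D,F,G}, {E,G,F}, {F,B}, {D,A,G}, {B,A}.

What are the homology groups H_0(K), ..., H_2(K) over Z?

Order the vertices as A < B < D < E < F < G. Listing each simplex with vertices in this order, K has dimension 2 with simplices:

  0-simplices (6): A, B, D, E, F, G
  1-simplices (9): AB, AD, AG, BF, DF, DG, EF, EG, FG
  2-simplices (3): ADG, DFG, EFG

Hence C_0 ≅ Z^6, C_1 ≅ Z^9, C_2 ≅ Z^3.

∂_1: C_1 → C_0 maps an edge to its endpoints' difference, ∂[p,q] = q − p. For instance
  ∂EF = F − E.
The 6×9 boundary matrix has rank 5 and Smith normal form diag(1,1,1,1,1).

The boundary map ∂_2: C_2 → C_1 maps a triangle to the signed sum of its edges. For instance
  ∂ADG = DG − AG + AD,
  ∂DFG = FG − DG + DF.
The 9×3 boundary matrix has rank 3 and Smith normal form diag(1,1,1).

Now H_k = ker ∂_k / im ∂_{k+1}, so:

  H_0: rank C_0 − rank ∂_1 = 6 − 5 = 1, and the invariant factors of ∂_1 are all 1, so H_0 ≅ Z.
  H_1: rank ker ∂_1 − rank ∂_2 = (9 − 5) − 3 = 1, and the invariant factors of ∂_2 are all 1, so H_1 ≅ Z.
  H_2: rank ker ∂_2 − rank ∂_3 = (3 − 3) − 0 = 0, and there is no ∂_3, so H_2 ≅ 0.

H_0 ≅ Z,  H_1 ≅ Z,  H_2 = 0.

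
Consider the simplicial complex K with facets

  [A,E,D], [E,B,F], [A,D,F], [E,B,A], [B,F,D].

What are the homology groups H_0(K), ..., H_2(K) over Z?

Take the total order A < B < D < E < F on the vertex set. Then K (dimension 2) consists of the simplices:

  0-simplices (5): A, B, D, E, F
  1-simplices (10): AB, AD, AE, AF, BD, BE, BF, DE, DF, EF
  2-simplices (5): ABE, ADE, ADF, BDF, BEF

giving chain groups C_0 ≅ Z^5, C_1 ≅ Z^10, C_2 ≅ Z^5.

Boundary ∂_1: C_1 → C_0 maps an edge to its endpoints' difference, ∂[p,q] = q − p. For instance
  ∂AE = E − A.
This gives a 5×10 integer matrix of rank 4; reducing to Smith normal form yields diagonal entries (1,1,1,1).

∂_2: C_2 → C_1 sends each 2-simplex [p,q,r] to [q,r] − [p,r] + [p,q]. For instance
  ∂BDF = DF − BF + BD,
  ∂BEF = EF − BF + BE.
As a 10×5 matrix over Z this has rank 5, with invariant factors (1,1,1,1,1).

Computing H_k = (kernel of ∂_k) / (image of ∂_{k+1}):

  H_0: rank C_0 − rank ∂_1 = 5 − 4 = 1, and the invariant factors of ∂_1 are all 1, so H_0 ≅ Z.
  H_1: rank ker ∂_1 − rank ∂_2 = (10 − 4) − 5 = 1, and the invariant factors of ∂_2 are all 1, so H_1 ≅ Z.
  H_2: rank ker ∂_2 − rank ∂_3 = (5 − 5) − 0 = 0, and there is no ∂_3, so H_2 ≅ 0.

H_0 ≅ Z,  H_1 ≅ Z,  H_2 = 0.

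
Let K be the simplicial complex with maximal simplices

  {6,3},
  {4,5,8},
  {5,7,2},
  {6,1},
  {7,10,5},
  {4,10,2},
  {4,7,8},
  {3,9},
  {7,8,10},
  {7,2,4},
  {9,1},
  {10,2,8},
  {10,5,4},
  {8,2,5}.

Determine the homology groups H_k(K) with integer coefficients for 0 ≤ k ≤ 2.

Fix the vertex order 1 < 2 < 3 < 4 < 5 < 6 < 7 < 8 < 9 < 10 and write every simplex with vertices in increasing order. Then dim K = 2 and the simplices of K are:

  0-simplices (10): [1], [2], [3], [4], [5], [6], [7], [8], [9], [10]
  1-simplices (19): [1,6], [1,9], [2,4], [2,5], [2,7], [2,8], [2,10], [3,6], [3,9], [4,5], [4,7], [4,8], [4,10], [5,7], [5,8], [5,10], [7,8], [7,10], [8,10]
  2-simplices (10): [2,4,7], [2,4,10], [2,5,7], [2,5,8], [2,8,10], [4,5,8], [4,5,10], [4,7,8], [5,7,10], [7,8,10]

Hence C_0 ≅ Z^10, C_1 ≅ Z^19, C_2 ≅ Z^10.

Boundary ∂_1: C_1 → C_0 is given by ∂[p,q] = [q] − [p].
The 10×19 boundary matrix has rank 8 and Smith normal form diag(1,1,1,1,1,1,1,1).

Boundary ∂_2: C_2 → C_1 maps a triangle to the signed sum of its edges. For instance
  ∂[4,7,8] = [7,8] − [4,8] + [4,7],
  ∂[5,7,10] = [7,10] − [5,10] + [5,7].
The resulting 19×10 matrix has rank 10, and its Smith normal form has invariant factors (1,1,1,1,1,1,1,1,1,2).

Computing H_k = (kernel of ∂_k) / (image of ∂_{k+1}):

  H_0: rank C_0 − rank ∂_1 = 10 − 8 = 2, and the invariant factors of ∂_1 are all 1, so H_0 ≅ Z^2.
  H_1: rank ker ∂_1 − rank ∂_2 = (19 − 8) − 10 = 1, and ∂_2 has invariant factor 2 > 1, so H_1 ≅ Z ⊕ Z/2.
  H_2: rank ker ∂_2 − rank ∂_3 = (10 − 10) − 0 = 0, and there is no ∂_3, so H_2 ≅ 0.

As a check, the Euler characteristic is 10 − 19 + 10 = 1, which agrees with 2 − 1 + 0 = 1.
(K is a triangulation of the disjoint union of the circle S^1 and the real projective plane RP^2.)

H_0 ≅ Z^2,  H_1 ≅ Z ⊕ Z/2,  H_2 = 0.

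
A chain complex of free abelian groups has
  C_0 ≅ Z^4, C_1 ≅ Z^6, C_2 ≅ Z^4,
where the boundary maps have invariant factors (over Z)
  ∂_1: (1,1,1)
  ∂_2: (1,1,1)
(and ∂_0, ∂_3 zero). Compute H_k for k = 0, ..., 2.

H_0 = Z,  H_1 = 0,  H_2 = Z.

H_0: b_0 = 4 − 0 − 3 = 1; torsion from ∂_1 factors > 1: none. So H_0 = Z.
H_1: b_1 = 6 − 3 − 3 = 0; torsion from ∂_2 factors > 1: none. So H_1 = 0.
H_2: b_2 = 4 − 3 − 0 = 1; torsion from ∂_3 factors > 1: none. So H_2 = Z.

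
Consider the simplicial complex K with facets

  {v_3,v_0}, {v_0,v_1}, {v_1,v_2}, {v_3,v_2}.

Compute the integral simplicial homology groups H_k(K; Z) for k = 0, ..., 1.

Fix the vertex order v_0 < v_1 < v_2 < v_3 and write every simplex with vertices in increasing order. Then dim K = 1 and the simplices of K are:

  0-simplices (4): [v_0], [v_1], [v_2], [v_3]
  1-simplices (4): [v_0,v_1], [v_0,v_3], [v_1,v_2], [v_2,v_3]

Hence C_0 ≅ Z^4, C_1 ≅ Z^4.

∂_1: C_1 → C_0 maps an edge to its endpoints' difference, ∂[p,q] = q − p. For instance
  ∂[v_0,v_3] = [v_3] − [v_0].
As a 4×4 matrix over Z this has rank 3, with invariant factors (1,1,1).

Reading off H_k = ker ∂_k / im ∂_{k+1}:

  H_0: rank C_0 − rank ∂_1 = 4 − 3 = 1, and the invariant factors of ∂_1 are all 1, so H_0 ≅ Z.
  H_1: rank ker ∂_1 − rank ∂_2 = (4 − 3) − 0 = 1, and there is no ∂_2, so H_1 ≅ Z.

(K is a triangulation of the circle S^1.)

H_0 ≅ Z,  H_1 ≅ Z.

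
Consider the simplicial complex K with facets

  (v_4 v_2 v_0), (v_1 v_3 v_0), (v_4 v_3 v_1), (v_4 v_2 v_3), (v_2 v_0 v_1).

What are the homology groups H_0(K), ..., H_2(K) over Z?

H_0 ≅ Z,  H_1 ≅ Z,  H_2 = 0.

We work with the vertex ordering v_0 < v_1 < v_2 < v_3 < v_4. The simplices of K, each written with vertices in increasing order, are:

  0-simplices (5): [v_0], [v_1], [v_2], [v_3], [v_4]
  1-simplices (10): [v_0,v_1], [v_0,v_2], [v_0,v_3], [v_0,v_4], [v_1,v_2], [v_1,v_3], [v_1,v_4], [v_2,v_3], [v_2,v_4], [v_3,v_4]
  2-simplices (5): [v_0,v_1,v_2], [v_0,v_1,v_3], [v_0,v_2,v_4], [v_1,v_3,v_4], [v_2,v_3,v_4]

giving chain groups C_0 ≅ Z^5, C_1 ≅ Z^10, C_2 ≅ Z^5.

∂_1: C_1 → C_0 is given by ∂[p,q] = [q] − [p].
This gives a 5×10 integer matrix of rank 4; reducing to Smith normal form yields diagonal entries (1,1,1,1).

Boundary ∂_2: C_2 → C_1 maps a triangle to the signed sum of its edges. For instance
  ∂[v_1,v_3,v_4] = [v_3,v_4] − [v_1,v_4] + [v_1,v_3],
  ∂[v_0,v_1,v_2] = [v_1,v_2] − [v_0,v_2] + [v_0,v_1].
As a 10×5 matrix over Z this has rank 5, with invariant factors (1,1,1,1,1).

Now H_k = ker ∂_k / im ∂_{k+1}, so:

  H_0: rank C_0 − rank ∂_1 = 5 − 4 = 1, and the invariant factors of ∂_1 are all 1, so H_0 = Z.
  H_1: rank ker ∂_1 − rank ∂_2 = (10 − 4) − 5 = 1, and the invariant factors of ∂_2 are all 1, so H_1 = Z.
  H_2: rank ker ∂_2 − rank ∂_3 = (5 − 5) − 0 = 0, and there is no ∂_3, so H_2 = 0.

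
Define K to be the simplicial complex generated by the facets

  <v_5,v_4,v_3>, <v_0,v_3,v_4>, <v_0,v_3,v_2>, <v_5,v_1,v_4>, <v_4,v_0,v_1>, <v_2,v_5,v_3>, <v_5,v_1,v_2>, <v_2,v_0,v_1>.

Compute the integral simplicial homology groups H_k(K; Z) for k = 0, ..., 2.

Fix the vertex order v_0 < v_1 < v_2 < v_3 < v_4 < v_5 and write every simplex with vertices in increasing order. Then dim K = 2 and the simplices of K are:

  0-simplices (6): [v_0], [v_1], [v_2], [v_3], [v_4], [v_5]
  1-simplices (12): [v_0,v_1], [v_0,v_2], [v_0,v_3], [v_0,v_4], [v_1,v_2], [v_1,v_4], [v_1,v_5], [v_2,v_3], [v_2,v_5], [v_3,v_4], [v_3,v_5], [v_4,v_5]
  2-simplices (8): [v_0,v_1,v_2], [v_0,v_1,v_4], [v_0,v_2,v_3], [v_0,v_3,v_4], [v_1,v_2,v_5], [v_1,v_4,v_5], [v_2,v_3,v_5], [v_3,v_4,v_5]

giving chain groups C_0 ≅ Z^6, C_1 ≅ Z^12, C_2 ≅ Z^8.

∂_1: C_1 → C_0 sends each edge [p,q] (with p < q) to q − p.
The 6×12 boundary matrix has rank 5 and Smith normal form diag(1,1,1,1,1).

Boundary ∂_2: C_2 → C_1 maps a triangle to the signed sum of its edges. For instance
  ∂[v_0,v_1,v_2] = [v_1,v_2] − [v_0,v_2] + [v_0,v_1],
  ∂[v_0,v_1,v_4] = [v_1,v_4] − [v_0,v_4] + [v_0,v_1].
This gives a 12×8 integer matrix of rank 7; reducing to Smith normal form yields diagonal entries (1,1,1,1,1,1,1).

Reading off H_k = ker ∂_k / im ∂_{k+1}:

  H_0: rank C_0 − rank ∂_1 = 6 − 5 = 1, and the invariant factors of ∂_1 are all 1, so H_0 = Z.
  H_1: rank ker ∂_1 − rank ∂_2 = (12 − 5) − 7 = 0, and the invariant factors of ∂_2 are all 1, so H_1 = 0.
  H_2: rank ker ∂_2 − rank ∂_3 = (8 − 7) − 0 = 1, and there is no ∂_3, so H_2 = Z.

H_0 = Z,  H_1 = 0,  H_2 = Z.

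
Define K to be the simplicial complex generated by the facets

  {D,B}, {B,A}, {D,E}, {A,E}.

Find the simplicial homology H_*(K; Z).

H_0 ≅ Z,  H_1 ≅ Z.

K has 4 vertices, 4 edges.
rank ∂_0 = 0, rank ∂_1 = 3 ⇒ b_0 = 4 − 0 − 3 = 1; all invariant factors of ∂_1 are 1 so no torsion. So H_0 = Z.
rank ∂_1 = 3, rank ∂_2 = 0 ⇒ b_1 = 4 − 3 − 0 = 1. So H_1 = Z.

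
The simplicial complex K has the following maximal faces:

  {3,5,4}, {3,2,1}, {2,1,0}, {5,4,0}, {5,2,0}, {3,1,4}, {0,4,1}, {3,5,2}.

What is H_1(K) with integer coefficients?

Take the total order 0 < 1 < 2 < 3 < 4 < 5 on the vertex set. Then K (dimension 2) consists of the simplices:

  0-simplices (6): [0], [1], [2], [3], [4], [5]
  1-simplices (12): [0,1], [0,2], [0,4], [0,5], [1,2], [1,3], [1,4], [2,3], [2,5], [3,4], [3,5], [4,5]
  2-simplices (8): [0,1,2], [0,1,4], [0,2,5], [0,4,5], [1,2,3], [1,3,4], [2,3,5], [3,4,5]

giving chain groups C_0 ≅ Z^6, C_1 ≅ Z^12, C_2 ≅ Z^8.

The boundary map ∂_1: C_1 → C_0 sends each edge [p,q] (with p < q) to q − p.
This gives a 6×12 integer matrix of rank 5; reducing to Smith normal form yields diagonal entries (1,1,1,1,1).

Boundary ∂_2: C_2 → C_1 acts by ∂[p,q,r] = [q,r] − [p,r] + [p,q]. For instance
  ∂[1,2,3] = [2,3] − [1,3] + [1,2],
  ∂[0,1,4] = [1,4] − [0,4] + [0,1].
The 12×8 boundary matrix has rank 7 and Smith normal form diag(1,1,1,1,1,1,1).

Reading off H_k = ker ∂_k / im ∂_{k+1}:

  H_1: rank ker ∂_1 − rank ∂_2 = (12 − 5) − 7 = 0, and the invariant factors of ∂_2 are all 1, so H_1 ≅ 0.

H_1 ≅ 0.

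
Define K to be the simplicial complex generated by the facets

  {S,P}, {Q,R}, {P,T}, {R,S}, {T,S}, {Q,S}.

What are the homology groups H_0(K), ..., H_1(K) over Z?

Take the total order P < Q < R < S < T on the vertex set. Then K (dimension 1) consists of the simplices:

  0-simplices (5): P, Q, R, S, T
  1-simplices (6): PS, PT, QR, QS, RS, ST

giving chain groups C_0 ≅ Z^5, C_1 ≅ Z^6.

Boundary ∂_1: C_1 → C_0 maps an edge to its endpoints' difference, ∂[p,q] = q − p.
The resulting 5×6 matrix has rank 4, and its Smith normal form has invariant factors (1,1,1,1).

Reading off H_k = ker ∂_k / im ∂_{k+1}:

  H_0: rank C_0 − rank ∂_1 = 5 − 4 = 1, and the invariant factors of ∂_1 are all 1, so H_0 ≅ Z.
  H_1: rank ker ∂_1 − rank ∂_2 = (6 − 4) − 0 = 2, and there is no ∂_2, so H_1 ≅ Z^2.

(K is a triangulation of a wedge of 2 circles.)

H_0 = Z,  H_1 = Z^2.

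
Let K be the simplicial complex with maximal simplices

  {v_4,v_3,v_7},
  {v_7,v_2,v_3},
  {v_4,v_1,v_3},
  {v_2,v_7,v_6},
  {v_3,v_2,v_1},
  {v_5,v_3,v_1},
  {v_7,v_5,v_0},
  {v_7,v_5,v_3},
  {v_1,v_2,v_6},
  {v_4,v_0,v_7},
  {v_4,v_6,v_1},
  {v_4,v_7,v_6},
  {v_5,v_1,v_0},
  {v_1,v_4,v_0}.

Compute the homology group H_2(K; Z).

Take the total order v_0 < v_1 < v_2 < v_3 < v_4 < v_5 < v_6 < v_7 on the vertex set. Then K (dimension 2) consists of the simplices:

  0-simplices (8): [v_0], [v_1], [v_2], [v_3], [v_4], [v_5], [v_6], [v_7]
  1-simplices (19): (19 of them)
  2-simplices (14): (14 of them)

so the chain groups are C_0 ≅ Z^8, C_1 ≅ Z^19, C_2 ≅ Z^14.

The boundary map ∂_1: C_1 → C_0 is given by ∂[p,q] = [q] − [p].
As a 8×19 matrix over Z this has rank 7, with invariant factors (1,1,1,1,1,1,1).

Boundary ∂_2: C_2 → C_1 maps a triangle to the signed sum of its edges. For instance
  ∂[v_1,v_2,v_6] = [v_2,v_6] − [v_1,v_6] + [v_1,v_2],
  ∂[v_1,v_2,v_3] = [v_2,v_3] − [v_1,v_3] + [v_1,v_2].
The 19×14 boundary matrix has rank 12 and Smith normal form diag(1,1,1,1,1,1,1,1,1,1,1,1).

Reading off H_k = ker ∂_k / im ∂_{k+1}:

  H_2: rank ker ∂_2 − rank ∂_3 = (14 − 12) − 0 = 2, and there is no ∂_3, so H_2 ≅ Z^2.

H_2 ≅ Z^2.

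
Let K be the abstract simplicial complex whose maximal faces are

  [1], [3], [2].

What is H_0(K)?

Fix the vertex order 1 < 2 < 3 and write every simplex with vertices in increasing order. Then dim K = 0 and the simplices of K are:

  0-simplices (3): [1], [2], [3]

so the chain groups are C_0 ≅ Z^3.

From H_k ≅ ker(∂_k) / im(∂_{k+1}) we obtain:

  H_0: rank C_0 − rank ∂_1 = 3 − 0 = 3, and there is no ∂_1, so H_0 ≅ Z^3.

(K is a triangulation of a set of 3 points.)

H_0 = Z^3.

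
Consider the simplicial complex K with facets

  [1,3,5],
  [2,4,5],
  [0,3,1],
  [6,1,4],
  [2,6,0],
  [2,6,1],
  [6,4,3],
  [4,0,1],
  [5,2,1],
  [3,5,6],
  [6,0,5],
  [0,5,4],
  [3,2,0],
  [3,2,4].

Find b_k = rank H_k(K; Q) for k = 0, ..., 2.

Fix the vertex order 0 < 1 < 2 < 3 < 4 < 5 < 6 and write every simplex with vertices in increasing order. Then dim K = 2 and the simplices of K are:

  0-simplices (7): [0], [1], [2], [3], [4], [5], [6]
  1-simplices (21): [0,1], [0,2], [0,3], [0,4], [0,5], [0,6], [1,2], [1,3], [1,4], [1,5], [1,6], [2,3], [2,4], [2,5], [2,6], [3,4], [3,5], [3,6], [4,5], [4,6], [5,6]
  2-simplices (14): [0,1,3], [0,1,4], [0,2,3], [0,2,6], [0,4,5], [0,5,6], [1,2,5], [1,2,6], [1,3,5], [1,4,6], [2,3,4], [2,4,5], [3,4,6], [3,5,6]

so the chain groups are C_0 ≅ Z^7, C_1 ≅ Z^21, C_2 ≅ Z^14.

The boundary map ∂_1: C_1 → C_0 is given by ∂[p,q] = [q] − [p]. For instance
  ∂[1,3] = [3] − [1].
As a 7×21 matrix over Z this has rank 6, with invariant factors (1,1,1,1,1,1).

The boundary map ∂_2: C_2 → C_1 acts by ∂[p,q,r] = [q,r] − [p,r] + [p,q]. For instance
  ∂[0,2,3] = [2,3] − [0,3] + [0,2],
  ∂[2,3,4] = [3,4] − [2,4] + [2,3].
As a 21×14 matrix over Z this has rank 13, with invariant factors (1,1,1,1,1,1,1,1,1,1,1,1,1).

Reading off H_k = ker ∂_k / im ∂_{k+1}:

  H_0: rank C_0 − rank ∂_1 = 7 − 6 = 1, and the invariant factors of ∂_1 are all 1, so H_0 = Z.
  H_1: rank ker ∂_1 − rank ∂_2 = (21 − 6) − 13 = 2, and the invariant factors of ∂_2 are all 1, so H_1 = Z^2.
  H_2: rank ker ∂_2 − rank ∂_3 = (14 − 13) − 0 = 1, and there is no ∂_3, so H_2 = Z.

Hence the Betti numbers are b_0 = 1, b_1 = 2, b_2 = 1.

b_0 = 1, b_1 = 2, b_2 = 1.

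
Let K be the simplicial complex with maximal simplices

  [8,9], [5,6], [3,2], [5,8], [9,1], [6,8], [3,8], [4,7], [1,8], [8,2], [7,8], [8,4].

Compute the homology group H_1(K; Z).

H_1 ≅ Z^4.

Order the vertices as 1 < 2 < 3 < 4 < 5 < 6 < 7 < 8 < 9. Listing each simplex with vertices in this order, K has dimension 1 with simplices:

  0-simplices (9): [1], [2], [3], [4], [5], [6], [7], [8], [9]
  1-simplices (12): [1,8], [1,9], [2,3], [2,8], [3,8], [4,7], [4,8], [5,6], [5,8], [6,8], [7,8], [8,9]

so the chain groups are C_0 ≅ Z^9, C_1 ≅ Z^12.

Boundary ∂_1: C_1 → C_0 is given by ∂[p,q] = [q] − [p].
As a 9×12 matrix over Z this has rank 8, with invariant factors (1,1,1,1,1,1,1,1).

Reading off H_k = ker ∂_k / im ∂_{k+1}:

  H_1: rank ker ∂_1 − rank ∂_2 = (12 − 8) − 0 = 4, and there is no ∂_2, so H_1 = Z^4.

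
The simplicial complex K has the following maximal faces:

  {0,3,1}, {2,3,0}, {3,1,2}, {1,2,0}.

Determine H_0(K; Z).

We work with the vertex ordering 0 < 1 < 2 < 3. The simplices of K, each written with vertices in increasing order, are:

  0-simplices (4): [0], [1], [2], [3]
  1-simplices (6): [0,1], [0,2], [0,3], [1,2], [1,3], [2,3]
  2-simplices (4): [0,1,2], [0,1,3], [0,2,3], [1,2,3]

so the chain groups are C_0 ≅ Z^4, C_1 ≅ Z^6, C_2 ≅ Z^4.

Boundary ∂_1: C_1 → C_0 sends each edge [p,q] (with p < q) to q − p. For instance
  ∂[0,1] = [1] − [0].
The resulting 4×6 matrix has rank 3, and its Smith normal form has invariant factors (1,1,1).

∂_2: C_2 → C_1 maps a triangle to the signed sum of its edges. For instance
  ∂[0,1,2] = [1,2] − [0,2] + [0,1],
  ∂[0,1,3] = [1,3] − [0,3] + [0,1].
The 6×4 boundary matrix has rank 3 and Smith normal form diag(1,1,1).

Reading off H_k = ker ∂_k / im ∂_{k+1}:

  H_0: rank C_0 − rank ∂_1 = 4 − 3 = 1, and the invariant factors of ∂_1 are all 1, so H_0 = Z.

H_0 ≅ Z.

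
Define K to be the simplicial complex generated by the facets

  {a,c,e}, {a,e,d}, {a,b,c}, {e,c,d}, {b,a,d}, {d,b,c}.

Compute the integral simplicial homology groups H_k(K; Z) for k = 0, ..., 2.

H_0 ≅ Z,  H_1 = 0,  H_2 ≅ Z.

K has 5 vertices, 9 edges, 6 triangles.
rank ∂_0 = 0, rank ∂_1 = 4 ⇒ b_0 = 5 − 0 − 4 = 1; all invariant factors of ∂_1 are 1 so no torsion. So H_0 ≅ Z.
rank ∂_1 = 4, rank ∂_2 = 5 ⇒ b_1 = 9 − 4 − 5 = 0; all invariant factors of ∂_2 are 1 so no torsion. So H_1 ≅ 0.
rank ∂_2 = 5, rank ∂_3 = 0 ⇒ b_2 = 6 − 5 − 0 = 1. So H_2 ≅ Z.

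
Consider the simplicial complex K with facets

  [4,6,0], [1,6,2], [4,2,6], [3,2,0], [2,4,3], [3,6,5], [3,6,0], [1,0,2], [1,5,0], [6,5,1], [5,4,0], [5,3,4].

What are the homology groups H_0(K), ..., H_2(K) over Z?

Fix the vertex order 0 < 1 < 2 < 3 < 4 < 5 < 6 and write every simplex with vertices in increasing order. Then dim K = 2 and the simplices of K are:

  0-simplices (7): [0], [1], [2], [3], [4], [5], [6]
  1-simplices (18): [0,1], [0,2], [0,3], [0,4], [0,5], [0,6], [1,2], [1,5], [1,6], [2,3], [2,4], [2,6], [3,4], [3,5], [3,6], [4,5], [4,6], [5,6]
  2-simplices (12): [0,1,2], [0,1,5], [0,2,3], [0,3,6], [0,4,5], [0,4,6], [1,2,6], [1,5,6], [2,3,4], [2,4,6], [3,4,5], [3,5,6]

Hence C_0 ≅ Z^7, C_1 ≅ Z^18, C_2 ≅ Z^12.

Boundary ∂_1: C_1 → C_0 maps an edge to its endpoints' difference, ∂[p,q] = q − p.
This gives a 7×18 integer matrix of rank 6; reducing to Smith normal form yields diagonal entries (1,1,1,1,1,1).

Boundary ∂_2: C_2 → C_1 acts by ∂[p,q,r] = [q,r] − [p,r] + [p,q]. For instance
  ∂[0,3,6] = [3,6] − [0,6] + [0,3],
  ∂[0,2,3] = [2,3] − [0,3] + [0,2].
As a 18×12 matrix over Z this has rank 12, with invariant factors (1,1,1,1,1,1,1,1,1,1,1,2).

Computing H_k = (kernel of ∂_k) / (image of ∂_{k+1}):

  H_0: rank C_0 − rank ∂_1 = 7 − 6 = 1, and the invariant factors of ∂_1 are all 1, so H_0 = Z.
  H_1: rank ker ∂_1 − rank ∂_2 = (18 − 6) − 12 = 0, and ∂_2 has invariant factor 2 > 1, so H_1 = Z/2.
  H_2: rank ker ∂_2 − rank ∂_3 = (12 − 12) − 0 = 0, and there is no ∂_3, so H_2 = 0.

As a check, the Euler characteristic is 7 − 18 + 12 = 1, which agrees with 1 − 0 + 0 = 1.

H_0 ≅ Z,  H_1 ≅ Z/2,  H_2 = 0.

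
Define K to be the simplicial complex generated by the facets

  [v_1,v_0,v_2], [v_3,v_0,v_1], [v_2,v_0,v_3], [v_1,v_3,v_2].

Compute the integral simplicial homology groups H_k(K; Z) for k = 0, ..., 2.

H_0 = Z,  H_1 = 0,  H_2 = Z.

Order the vertices as v_0 < v_1 < v_2 < v_3. Listing each simplex with vertices in this order, K has dimension 2 with simplices:

  0-simplices (4): [v_0], [v_1], [v_2], [v_3]
  1-simplices (6): [v_0,v_1], [v_0,v_2], [v_0,v_3], [v_1,v_2], [v_1,v_3], [v_2,v_3]
  2-simplices (4): [v_0,v_1,v_2], [v_0,v_1,v_3], [v_0,v_2,v_3], [v_1,v_2,v_3]

so the chain groups are C_0 ≅ Z^4, C_1 ≅ Z^6, C_2 ≅ Z^4.

The boundary map ∂_1: C_1 → C_0 sends each edge [p,q] (with p < q) to q − p.
The resulting 4×6 matrix has rank 3, and its Smith normal form has invariant factors (1,1,1).

The boundary map ∂_2: C_2 → C_1 acts by ∂[p,q,r] = [q,r] − [p,r] + [p,q]. For instance
  ∂[v_0,v_1,v_3] = [v_1,v_3] − [v_0,v_3] + [v_0,v_1],
  ∂[v_0,v_2,v_3] = [v_2,v_3] − [v_0,v_3] + [v_0,v_2].
The resulting 6×4 matrix has rank 3, and its Smith normal form has invariant factors (1,1,1).

Reading off H_k = ker ∂_k / im ∂_{k+1}:

  H_0: rank C_0 − rank ∂_1 = 4 − 3 = 1, and the invariant factors of ∂_1 are all 1, so H_0 = Z.
  H_1: rank ker ∂_1 − rank ∂_2 = (6 − 3) − 3 = 0, and the invariant factors of ∂_2 are all 1, so H_1 = 0.
  H_2: rank ker ∂_2 − rank ∂_3 = (4 − 3) − 0 = 1, and there is no ∂_3, so H_2 = Z.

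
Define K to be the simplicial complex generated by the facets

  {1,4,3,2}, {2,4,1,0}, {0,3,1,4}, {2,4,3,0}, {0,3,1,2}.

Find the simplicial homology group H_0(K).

K has 5 vertices, 10 edges, 10 triangles, 5 3-simplices.
rank ∂_0 = 0, rank ∂_1 = 4 ⇒ b_0 = 5 − 0 − 4 = 1; all invariant factors of ∂_1 are 1 so no torsion. So H_0 = Z.

H_0 ≅ Z.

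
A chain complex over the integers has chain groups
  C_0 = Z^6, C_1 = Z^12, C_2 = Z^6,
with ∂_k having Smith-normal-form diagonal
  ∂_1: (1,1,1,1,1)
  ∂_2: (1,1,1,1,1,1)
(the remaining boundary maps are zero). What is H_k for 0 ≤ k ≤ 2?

H_0 ≅ Z,  H_1 ≅ Z,  H_2 = 0.

H_0: b_0 = 6 − 0 − 5 = 1; torsion from ∂_1 factors > 1: none. So H_0 ≅ Z.
H_1: b_1 = 12 − 5 − 6 = 1; torsion from ∂_2 factors > 1: none. So H_1 ≅ Z.
H_2: b_2 = 6 − 6 − 0 = 0; torsion from ∂_3 factors > 1: none. So H_2 ≅ 0.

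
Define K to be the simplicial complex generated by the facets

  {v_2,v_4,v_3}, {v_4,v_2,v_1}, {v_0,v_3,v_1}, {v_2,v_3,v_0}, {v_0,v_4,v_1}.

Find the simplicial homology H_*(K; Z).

Fix the vertex order v_0 < v_1 < v_2 < v_3 < v_4 and write every simplex with vertices in increasing order. Then dim K = 2 and the simplices of K are:

  0-simplices (5): [v_0], [v_1], [v_2], [v_3], [v_4]
  1-simplices (10): [v_0,v_1], [v_0,v_2], [v_0,v_3], [v_0,v_4], [v_1,v_2], [v_1,v_3], [v_1,v_4], [v_2,v_3], [v_2,v_4], [v_3,v_4]
  2-simplices (5): [v_0,v_1,v_3], [v_0,v_1,v_4], [v_0,v_2,v_3], [v_1,v_2,v_4], [v_2,v_3,v_4]

Hence C_0 ≅ Z^5, C_1 ≅ Z^10, C_2 ≅ Z^5.

The boundary map ∂_1: C_1 → C_0 maps an edge to its endpoints' difference, ∂[p,q] = q − p.
The resulting 5×10 matrix has rank 4, and its Smith normal form has invariant factors (1,1,1,1).

Boundary ∂_2: C_2 → C_1 sends each 2-simplex [p,q,r] to [q,r] − [p,r] + [p,q]. For instance
  ∂[v_2,v_3,v_4] = [v_3,v_4] − [v_2,v_4] + [v_2,v_3],
  ∂[v_0,v_2,v_3] = [v_2,v_3] − [v_0,v_3] + [v_0,v_2].
The resulting 10×5 matrix has rank 5, and its Smith normal form has invariant factors (1,1,1,1,1).

Reading off H_k = ker ∂_k / im ∂_{k+1}:

  H_0: rank C_0 − rank ∂_1 = 5 − 4 = 1, and the invariant factors of ∂_1 are all 1, so H_0 = Z.
  H_1: rank ker ∂_1 − rank ∂_2 = (10 − 4) − 5 = 1, and the invariant factors of ∂_2 are all 1, so H_1 = Z.
  H_2: rank ker ∂_2 − rank ∂_3 = (5 − 5) − 0 = 0, and there is no ∂_3, so H_2 = 0.

H_0 = Z,  H_1 = Z,  H_2 = 0.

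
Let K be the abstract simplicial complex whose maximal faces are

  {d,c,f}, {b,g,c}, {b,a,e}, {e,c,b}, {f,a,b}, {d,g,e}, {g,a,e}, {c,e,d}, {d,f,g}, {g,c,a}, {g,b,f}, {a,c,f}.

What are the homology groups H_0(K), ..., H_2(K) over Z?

Order the vertices as a < b < c < d < e < f < g. Listing each simplex with vertices in this order, K has dimension 2 with simplices:

  0-simplices (7): a, b, c, d, e, f, g
  1-simplices (18): ab, ac, ae, af, ag, bc, be, bf, bg, cd, ce, cf, cg, de, df, dg, eg, fg
  2-simplices (12): abe, abf, acf, acg, aeg, bce, bcg, bfg, cde, cdf, deg, dfg

Hence C_0 ≅ Z^7, C_1 ≅ Z^18, C_2 ≅ Z^12.

∂_1: C_1 → C_0 is given by ∂[p,q] = [q] − [p]. For instance
  ∂bg = g − b.
The 7×18 boundary matrix has rank 6 and Smith normal form diag(1,1,1,1,1,1).

∂_2: C_2 → C_1 maps a triangle to the signed sum of its edges. For instance
  ∂abf = bf − af + ab,
  ∂cde = de − ce + cd.
This gives a 18×12 integer matrix of rank 12; reducing to Smith normal form yields diagonal entries (1,1,1,1,1,1,1,1,1,1,1,2).

Now H_k = ker ∂_k / im ∂_{k+1}, so:

  H_0: rank C_0 − rank ∂_1 = 7 − 6 = 1, and the invariant factors of ∂_1 are all 1, so H_0 ≅ Z.
  H_1: rank ker ∂_1 − rank ∂_2 = (18 − 6) − 12 = 0, and ∂_2 has invariant factor 2 > 1, so H_1 ≅ Z_2.
  H_2: rank ker ∂_2 − rank ∂_3 = (12 − 12) − 0 = 0, and there is no ∂_3, so H_2 ≅ 0.

H_0 = Z,  H_1 = Z_2,  H_2 = 0.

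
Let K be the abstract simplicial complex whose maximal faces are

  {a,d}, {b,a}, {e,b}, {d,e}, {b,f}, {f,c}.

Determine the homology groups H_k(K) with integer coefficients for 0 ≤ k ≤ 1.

H_0 ≅ Z,  H_1 ≅ Z.

K has 6 vertices, 6 edges.
rank ∂_0 = 0, rank ∂_1 = 5 ⇒ b_0 = 6 − 0 − 5 = 1; all invariant factors of ∂_1 are 1 so no torsion. So H_0 = Z.
rank ∂_1 = 5, rank ∂_2 = 0 ⇒ b_1 = 6 − 5 − 0 = 1. So H_1 = Z.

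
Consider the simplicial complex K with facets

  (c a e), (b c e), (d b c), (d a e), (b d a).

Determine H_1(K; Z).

H_1 = Z.

We work with the vertex ordering a < b < c < d < e. The simplices of K, each written with vertices in increasing order, are:

  0-simplices (5): a, b, c, d, e
  1-simplices (10): ab, ac, ad, ae, bc, bd, be, cd, ce, de
  2-simplices (5): abd, ace, ade, bcd, bce

Hence C_0 ≅ Z^5, C_1 ≅ Z^10, C_2 ≅ Z^5.

Boundary ∂_1: C_1 → C_0 maps an edge to its endpoints' difference, ∂[p,q] = q − p. For instance
  ∂bd = d − b.
This gives a 5×10 integer matrix of rank 4; reducing to Smith normal form yields diagonal entries (1,1,1,1).

The boundary map ∂_2: C_2 → C_1 sends each 2-simplex [p,q,r] to [q,r] − [p,r] + [p,q]. For instance
  ∂abd = bd − ad + ab,
  ∂bcd = cd − bd + bc.
The resulting 10×5 matrix has rank 5, and its Smith normal form has invariant factors (1,1,1,1,1).

Reading off H_k = ker ∂_k / im ∂_{k+1}:

  H_1: rank ker ∂_1 − rank ∂_2 = (10 − 4) − 5 = 1, and the invariant factors of ∂_2 are all 1, so H_1 ≅ Z.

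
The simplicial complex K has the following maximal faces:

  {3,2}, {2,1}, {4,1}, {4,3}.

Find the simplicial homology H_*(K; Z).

H_0 ≅ Z,  H_1 ≅ Z.

K has 4 vertices, 4 edges.
rank ∂_0 = 0, rank ∂_1 = 3 ⇒ b_0 = 4 − 0 − 3 = 1; all invariant factors of ∂_1 are 1 so no torsion. So H_0 ≅ Z.
rank ∂_1 = 3, rank ∂_2 = 0 ⇒ b_1 = 4 − 3 − 0 = 1. So H_1 ≅ Z.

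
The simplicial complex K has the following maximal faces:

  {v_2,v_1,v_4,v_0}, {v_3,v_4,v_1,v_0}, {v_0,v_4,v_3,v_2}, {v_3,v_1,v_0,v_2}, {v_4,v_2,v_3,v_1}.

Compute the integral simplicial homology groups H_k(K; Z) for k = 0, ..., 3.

Order the vertices as v_0 < v_1 < v_2 < v_3 < v_4. Listing each simplex with vertices in this order, K has dimension 3 with simplices:

  0-simplices (5): [v_0], [v_1], [v_2], [v_3], [v_4]
  1-simplices (10): [v_0,v_1], [v_0,v_2], [v_0,v_3], [v_0,v_4], [v_1,v_2], [v_1,v_3], [v_1,v_4], [v_2,v_3], [v_2,v_4], [v_3,v_4]
  2-simplices (10): [v_0,v_1,v_2], [v_0,v_1,v_3], [v_0,v_1,v_4], [v_0,v_2,v_3], [v_0,v_2,v_4], [v_0,v_3,v_4], [v_1,v_2,v_3], [v_1,v_2,v_4], [v_1,v_3,v_4], [v_2,v_3,v_4]
  3-simplices (5): [v_0,v_1,v_2,v_3], [v_0,v_1,v_2,v_4], [v_0,v_1,v_3,v_4], [v_0,v_2,v_3,v_4], [v_1,v_2,v_3,v_4]

so the chain groups are C_0 ≅ Z^5, C_1 ≅ Z^10, C_2 ≅ Z^10, C_3 ≅ Z^5.

Boundary ∂_1: C_1 → C_0 is given by ∂[p,q] = [q] − [p].
The resulting 5×10 matrix has rank 4, and its Smith normal form has invariant factors (1,1,1,1).

∂_2: C_2 → C_1 sends each 2-simplex [p,q,r] to [q,r] − [p,r] + [p,q]. For instance
  ∂[v_0,v_2,v_3] = [v_2,v_3] − [v_0,v_3] + [v_0,v_2],
  ∂[v_0,v_1,v_4] = [v_1,v_4] − [v_0,v_4] + [v_0,v_1].
As a 10×10 matrix over Z this has rank 6, with invariant factors (1,1,1,1,1,1).

The boundary map ∂_3: C_3 → C_2 sends each 3-simplex σ to the alternating sum Σ_i (−1)^i (σ with its i-th vertex removed). For instance
  ∂[v_1,v_2,v_3,v_4] = [v_2,v_3,v_4] − [v_1,v_3,v_4] + [v_1,v_2,v_4] − [v_1,v_2,v_3],
  ∂[v_0,v_2,v_3,v_4] = [v_2,v_3,v_4] − [v_0,v_3,v_4] + [v_0,v_2,v_4] − [v_0,v_2,v_3].
This gives a 10×5 integer matrix of rank 4; reducing to Smith normal form yields diagonal entries (1,1,1,1).

Now H_k = ker ∂_k / im ∂_{k+1}, so:

  H_0: rank C_0 − rank ∂_1 = 5 − 4 = 1, and the invariant factors of ∂_1 are all 1, so H_0 = Z.
  H_1: rank ker ∂_1 − rank ∂_2 = (10 − 4) − 6 = 0, and the invariant factors of ∂_2 are all 1, so H_1 = 0.
  H_2: rank ker ∂_2 − rank ∂_3 = (10 − 6) − 4 = 0, and the invariant factors of ∂_3 are all 1, so H_2 = 0.
  H_3: rank ker ∂_3 − rank ∂_4 = (5 − 4) − 0 = 1, and there is no ∂_4, so H_3 = Z.

As a check, the Euler characteristic is 5 − 10 + 10 − 5 = 0, which agrees with 1 − 0 + 0 − 1 = 0.

H_0 ≅ Z,  H_1 = 0,  H_2 = 0,  H_3 ≅ Z.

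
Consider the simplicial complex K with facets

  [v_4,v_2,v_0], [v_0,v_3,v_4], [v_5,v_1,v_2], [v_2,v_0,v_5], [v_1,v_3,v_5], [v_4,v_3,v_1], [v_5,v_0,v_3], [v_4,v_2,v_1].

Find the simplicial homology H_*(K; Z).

H_0 = Z,  H_1 = 0,  H_2 = Z.

K has 6 vertices, 12 edges, 8 triangles.
rank ∂_0 = 0, rank ∂_1 = 5 ⇒ b_0 = 6 − 0 − 5 = 1; all invariant factors of ∂_1 are 1 so no torsion. So H_0 = Z.
rank ∂_1 = 5, rank ∂_2 = 7 ⇒ b_1 = 12 − 5 − 7 = 0; all invariant factors of ∂_2 are 1 so no torsion. So H_1 = 0.
rank ∂_2 = 7, rank ∂_3 = 0 ⇒ b_2 = 8 − 7 − 0 = 1. So H_2 = Z.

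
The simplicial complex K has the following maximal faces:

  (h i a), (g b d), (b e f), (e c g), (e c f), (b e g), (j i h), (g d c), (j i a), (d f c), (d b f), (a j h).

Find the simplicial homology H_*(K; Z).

Fix the vertex order a < b < c < d < e < f < g < h < i < j and write every simplex with vertices in increasing order. Then dim K = 2 and the simplices of K are:

  0-simplices (10): a, b, c, d, e, f, g, h, i, j
  1-simplices (18): ah, ai, aj, bd, be, bf, bg, cd, ce, cf, cg, df, dg, ef, eg, hi, hj, ij
  2-simplices (12): ahi, ahj, aij, bdf, bdg, bef, beg, cdf, cdg, cef, ceg, hij

Hence C_0 ≅ Z^10, C_1 ≅ Z^18, C_2 ≅ Z^12.

Boundary ∂_1: C_1 → C_0 sends each edge [p,q] (with p < q) to q − p. For instance
  ∂ij = j − i.
This gives a 10×18 integer matrix of rank 8; reducing to Smith normal form yields diagonal entries (1,1,1,1,1,1,1,1).

∂_2: C_2 → C_1 maps a triangle to the signed sum of its edges. For instance
  ∂ceg = eg − cg + ce,
  ∂bdf = df − bf + bd.
As a 18×12 matrix over Z this has rank 10, with invariant factors (1,1,1,1,1,1,1,1,1,1).

From H_k ≅ ker(∂_k) / im(∂_{k+1}) we obtain:

  H_0: rank C_0 − rank ∂_1 = 10 − 8 = 2, and the invariant factors of ∂_1 are all 1, so H_0 ≅ Z^2.
  H_1: rank ker ∂_1 − rank ∂_2 = (18 − 8) − 10 = 0, and the invariant factors of ∂_2 are all 1, so H_1 ≅ 0.
  H_2: rank ker ∂_2 − rank ∂_3 = (12 − 10) − 0 = 2, and there is no ∂_3, so H_2 ≅ Z^2.

As a check, the Euler characteristic is 10 − 18 + 12 = 4, which agrees with 2 − 0 + 2 = 4.

H_0 ≅ Z^2,  H_1 = 0,  H_2 ≅ Z^2.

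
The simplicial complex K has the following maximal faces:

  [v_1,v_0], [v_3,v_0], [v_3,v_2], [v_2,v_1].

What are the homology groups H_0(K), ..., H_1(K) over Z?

H_0 = Z,  H_1 = Z.

Fix the vertex order v_0 < v_1 < v_2 < v_3 and write every simplex with vertices in increasing order. Then dim K = 1 and the simplices of K are:

  0-simplices (4): [v_0], [v_1], [v_2], [v_3]
  1-simplices (4): [v_0,v_1], [v_0,v_3], [v_1,v_2], [v_2,v_3]

Hence C_0 ≅ Z^4, C_1 ≅ Z^4.

Boundary ∂_1: C_1 → C_0 maps an edge to its endpoints' difference, ∂[p,q] = q − p. For instance
  ∂[v_2,v_3] = [v_3] − [v_2].
This gives a 4×4 integer matrix of rank 3; reducing to Smith normal form yields diagonal entries (1,1,1).

Computing H_k = (kernel of ∂_k) / (image of ∂_{k+1}):

  H_0: rank C_0 − rank ∂_1 = 4 − 3 = 1, and the invariant factors of ∂_1 are all 1, so H_0 ≅ Z.
  H_1: rank ker ∂_1 − rank ∂_2 = (4 − 3) − 0 = 1, and there is no ∂_2, so H_1 ≅ Z.

(K is a triangulation of the circle S^1.)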